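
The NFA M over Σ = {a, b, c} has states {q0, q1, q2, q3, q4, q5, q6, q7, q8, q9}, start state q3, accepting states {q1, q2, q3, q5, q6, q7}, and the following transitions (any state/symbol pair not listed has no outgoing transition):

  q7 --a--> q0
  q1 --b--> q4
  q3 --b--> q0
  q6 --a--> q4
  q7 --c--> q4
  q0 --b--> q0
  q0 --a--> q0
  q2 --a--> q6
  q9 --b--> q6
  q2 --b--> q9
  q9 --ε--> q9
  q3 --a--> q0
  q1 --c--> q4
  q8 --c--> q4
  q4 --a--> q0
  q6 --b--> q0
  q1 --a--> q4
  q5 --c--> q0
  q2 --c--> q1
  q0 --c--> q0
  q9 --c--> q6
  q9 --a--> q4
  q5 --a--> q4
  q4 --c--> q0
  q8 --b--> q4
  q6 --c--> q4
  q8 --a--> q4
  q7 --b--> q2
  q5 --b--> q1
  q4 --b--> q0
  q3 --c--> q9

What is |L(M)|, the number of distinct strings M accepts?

3

The useful subgraph on states {q3, q6, q9} is acyclic, so L(M) is finite; the longest accepting path visits 3 useful states, giving maximum string length 2.
Counting accepting paths from q3 by length: 1 of length 0, 2 of length 2. Total 3.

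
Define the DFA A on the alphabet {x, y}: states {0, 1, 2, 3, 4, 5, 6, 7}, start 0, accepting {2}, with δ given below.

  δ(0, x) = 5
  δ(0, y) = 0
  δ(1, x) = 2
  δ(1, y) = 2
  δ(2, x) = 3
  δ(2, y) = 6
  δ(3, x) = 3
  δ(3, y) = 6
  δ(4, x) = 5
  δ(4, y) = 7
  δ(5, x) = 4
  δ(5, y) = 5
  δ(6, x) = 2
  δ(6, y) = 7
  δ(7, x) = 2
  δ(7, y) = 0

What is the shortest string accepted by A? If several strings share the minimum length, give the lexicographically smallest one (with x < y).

A breadth-first search from 0 reaches an accepting state first via the path 0 → 5 → 4 → 7 → 2 on input xxyx.
No string of length < 4 is accepted (BFS exhausts all shorter strings without reaching an accepting state), and xxyx is the lexicographically least accepting string of length 4.

xxyx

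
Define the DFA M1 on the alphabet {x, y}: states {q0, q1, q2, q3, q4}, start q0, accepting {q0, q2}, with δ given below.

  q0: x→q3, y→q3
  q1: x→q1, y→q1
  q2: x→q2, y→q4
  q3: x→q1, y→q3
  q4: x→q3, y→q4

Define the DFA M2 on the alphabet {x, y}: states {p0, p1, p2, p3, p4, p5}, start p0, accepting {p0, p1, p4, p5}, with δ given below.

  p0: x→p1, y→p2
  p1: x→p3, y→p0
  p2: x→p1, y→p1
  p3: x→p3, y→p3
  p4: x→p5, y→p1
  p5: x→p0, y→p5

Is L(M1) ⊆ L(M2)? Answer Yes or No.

Yes

Exploring the product automaton M1 × M2 from the start pair (q0, p0), following both machines on each input symbol, reaches 8 state pairs: (q0, p0), (q3, p1), (q3, p2), (q1, p3), (q3, p0), (q1, p1), (q1, p0), (q1, p2).
M1 accepts in {q0, q2} and M2 accepts in {p0, p1, p4, p5}. The reachable pairs whose M1-component is accepting are (q0, p0); in each of them the M2-component is accepting too, so the product for L(M1) \ L(M2) (M1-component accepting, M2-component rejecting) has no reachable accepting pair and the difference is empty.
Hence every string in L(M1) is also in L(M2).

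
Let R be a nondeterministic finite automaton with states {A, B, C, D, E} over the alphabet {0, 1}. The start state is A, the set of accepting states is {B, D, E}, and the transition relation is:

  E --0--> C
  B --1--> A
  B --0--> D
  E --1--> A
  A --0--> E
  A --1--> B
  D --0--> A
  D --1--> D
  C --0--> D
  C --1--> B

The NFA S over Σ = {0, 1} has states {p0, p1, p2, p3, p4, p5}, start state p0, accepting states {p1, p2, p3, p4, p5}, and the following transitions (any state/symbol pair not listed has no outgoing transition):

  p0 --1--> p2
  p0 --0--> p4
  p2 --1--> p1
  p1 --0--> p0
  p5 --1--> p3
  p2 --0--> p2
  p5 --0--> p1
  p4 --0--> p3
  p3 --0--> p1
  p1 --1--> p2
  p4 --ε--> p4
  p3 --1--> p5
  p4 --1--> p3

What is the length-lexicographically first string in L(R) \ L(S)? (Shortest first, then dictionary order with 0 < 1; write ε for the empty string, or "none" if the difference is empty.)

110

The string 110 is accepted by R but not by S.
No shorter string lies in the difference, and 110 is the lexicographically first length-3 string in L(R) \ L(S).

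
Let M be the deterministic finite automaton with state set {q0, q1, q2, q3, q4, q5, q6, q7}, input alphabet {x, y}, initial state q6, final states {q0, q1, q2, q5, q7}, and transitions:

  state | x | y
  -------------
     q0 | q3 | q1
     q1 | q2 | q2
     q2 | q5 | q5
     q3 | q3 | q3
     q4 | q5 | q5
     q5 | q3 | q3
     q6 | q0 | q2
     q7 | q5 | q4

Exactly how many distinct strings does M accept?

11

The useful subgraph on states {q0, q1, q2, q5, q6} is acyclic, so L(M) is finite; the longest accepting path visits 5 useful states, giving maximum string length 4.
Counting accepting paths from q6 by length: 2 of length 1, 3 of length 2, 2 of length 3, 4 of length 4. Total 11.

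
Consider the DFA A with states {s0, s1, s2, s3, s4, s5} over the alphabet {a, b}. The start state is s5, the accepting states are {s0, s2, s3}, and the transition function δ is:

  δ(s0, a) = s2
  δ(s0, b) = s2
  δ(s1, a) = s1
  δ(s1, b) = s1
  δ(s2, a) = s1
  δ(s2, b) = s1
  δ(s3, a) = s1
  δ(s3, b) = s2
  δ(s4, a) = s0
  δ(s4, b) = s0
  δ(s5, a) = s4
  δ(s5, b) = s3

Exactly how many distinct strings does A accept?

8

The useful subgraph on states {s0, s2, s3, s4, s5} is acyclic, so L(A) is finite; the longest accepting path visits 4 useful states, giving maximum string length 3.
Counting accepting paths from s5 by length: 1 of length 1, 3 of length 2, 4 of length 3. Total 8.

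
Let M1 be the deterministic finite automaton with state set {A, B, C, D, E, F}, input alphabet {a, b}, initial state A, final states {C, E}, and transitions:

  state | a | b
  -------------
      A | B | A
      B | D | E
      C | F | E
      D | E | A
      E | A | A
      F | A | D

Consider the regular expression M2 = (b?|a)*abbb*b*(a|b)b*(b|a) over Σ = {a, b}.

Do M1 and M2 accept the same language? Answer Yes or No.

The string ab is accepted by M1 but rejected by M2.
So L(M1) ≠ L(M2).

No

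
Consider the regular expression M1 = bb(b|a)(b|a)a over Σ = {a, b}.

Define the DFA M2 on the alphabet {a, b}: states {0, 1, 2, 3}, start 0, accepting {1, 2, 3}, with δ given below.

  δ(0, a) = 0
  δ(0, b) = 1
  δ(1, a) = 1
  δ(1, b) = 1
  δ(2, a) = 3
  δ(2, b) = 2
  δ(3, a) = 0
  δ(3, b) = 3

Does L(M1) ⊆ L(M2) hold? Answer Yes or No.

Yes

Converting the expression M1 to a DFA (subset construction, then merging equivalent states) gives the minimal DFA with states {r0, r1, r2, r3, r4, r5, r6}, start state r0, accepting states {r6} and transitions r0: a→r1, b→r2; r1: a→r1, b→r1; r2: a→r1, b→r3; r3: a→r4, b→r4; r4: a→r5, b→r5; r5: a→r6, b→r1; r6: a→r1, b→r1.
Exploring the product automaton M1 × M2 from the start pair (r0, 0), following both machines on each input symbol, reaches 8 state pairs: (r0, 0), (r1, 0), (r2, 1), (r1, 1), (r3, 1), (r4, 1), (r5, 1), (r6, 1).
M1 accepts in {r6} and M2 accepts in {1, 2, 3}. The reachable pairs whose M1-component is accepting are (r6, 1); in each of them the M2-component is accepting too, so the product for L(M1) \ L(M2) (M1-component accepting, M2-component rejecting) has no reachable accepting pair and the difference is empty.
Hence every string in L(M1) is also in L(M2).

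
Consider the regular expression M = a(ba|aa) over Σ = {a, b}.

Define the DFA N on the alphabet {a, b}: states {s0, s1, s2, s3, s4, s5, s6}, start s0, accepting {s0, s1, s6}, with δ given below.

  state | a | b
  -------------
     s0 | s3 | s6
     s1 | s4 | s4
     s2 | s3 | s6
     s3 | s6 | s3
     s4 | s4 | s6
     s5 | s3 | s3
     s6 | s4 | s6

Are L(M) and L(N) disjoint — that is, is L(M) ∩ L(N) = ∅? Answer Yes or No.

The string aba is accepted by both M and N.
Hence L(M) ∩ L(N) ≠ ∅.

No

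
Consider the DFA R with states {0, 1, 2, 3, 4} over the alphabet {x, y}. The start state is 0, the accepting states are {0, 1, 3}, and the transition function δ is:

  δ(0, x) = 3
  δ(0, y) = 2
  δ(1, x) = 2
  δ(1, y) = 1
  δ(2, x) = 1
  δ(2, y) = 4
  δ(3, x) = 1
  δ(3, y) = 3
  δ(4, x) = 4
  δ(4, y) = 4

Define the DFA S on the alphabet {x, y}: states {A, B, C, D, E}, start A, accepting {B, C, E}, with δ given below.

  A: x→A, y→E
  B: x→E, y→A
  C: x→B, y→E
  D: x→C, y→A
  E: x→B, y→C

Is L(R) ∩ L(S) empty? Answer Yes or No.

The string xy is accepted by both R and S.
Hence L(R) ∩ L(S) ≠ ∅.

No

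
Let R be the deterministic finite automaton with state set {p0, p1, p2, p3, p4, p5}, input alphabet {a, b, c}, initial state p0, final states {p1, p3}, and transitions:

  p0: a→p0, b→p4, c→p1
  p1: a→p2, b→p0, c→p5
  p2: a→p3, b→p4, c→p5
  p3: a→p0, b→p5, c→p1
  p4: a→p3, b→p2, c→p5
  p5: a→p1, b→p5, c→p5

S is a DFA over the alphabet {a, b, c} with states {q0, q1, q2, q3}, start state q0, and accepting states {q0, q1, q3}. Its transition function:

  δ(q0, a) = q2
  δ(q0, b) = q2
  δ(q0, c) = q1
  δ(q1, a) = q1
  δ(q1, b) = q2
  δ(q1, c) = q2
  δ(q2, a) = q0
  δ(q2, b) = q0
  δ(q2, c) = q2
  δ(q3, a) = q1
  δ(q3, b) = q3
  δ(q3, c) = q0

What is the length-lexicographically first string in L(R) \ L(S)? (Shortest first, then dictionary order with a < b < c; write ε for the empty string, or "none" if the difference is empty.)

The string ac is accepted by R but not by S.
No shorter string lies in the difference, and ac is the lexicographically first length-2 string in L(R) \ L(S).

ac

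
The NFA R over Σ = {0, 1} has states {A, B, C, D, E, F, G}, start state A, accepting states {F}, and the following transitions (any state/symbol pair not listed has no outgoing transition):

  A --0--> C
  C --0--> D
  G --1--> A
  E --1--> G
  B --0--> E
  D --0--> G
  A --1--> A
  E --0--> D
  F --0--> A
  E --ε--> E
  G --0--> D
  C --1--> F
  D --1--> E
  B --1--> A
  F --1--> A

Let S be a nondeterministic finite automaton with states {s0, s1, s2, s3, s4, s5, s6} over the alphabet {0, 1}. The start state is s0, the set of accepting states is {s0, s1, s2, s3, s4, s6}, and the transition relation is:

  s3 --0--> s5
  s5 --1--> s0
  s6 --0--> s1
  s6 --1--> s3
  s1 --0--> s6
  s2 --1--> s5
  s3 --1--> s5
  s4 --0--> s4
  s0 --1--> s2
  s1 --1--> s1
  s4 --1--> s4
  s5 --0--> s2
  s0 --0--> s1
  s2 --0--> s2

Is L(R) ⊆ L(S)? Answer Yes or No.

The string 101 is in L(R) but not in L(S).
So L(R) ⊄ L(S).

No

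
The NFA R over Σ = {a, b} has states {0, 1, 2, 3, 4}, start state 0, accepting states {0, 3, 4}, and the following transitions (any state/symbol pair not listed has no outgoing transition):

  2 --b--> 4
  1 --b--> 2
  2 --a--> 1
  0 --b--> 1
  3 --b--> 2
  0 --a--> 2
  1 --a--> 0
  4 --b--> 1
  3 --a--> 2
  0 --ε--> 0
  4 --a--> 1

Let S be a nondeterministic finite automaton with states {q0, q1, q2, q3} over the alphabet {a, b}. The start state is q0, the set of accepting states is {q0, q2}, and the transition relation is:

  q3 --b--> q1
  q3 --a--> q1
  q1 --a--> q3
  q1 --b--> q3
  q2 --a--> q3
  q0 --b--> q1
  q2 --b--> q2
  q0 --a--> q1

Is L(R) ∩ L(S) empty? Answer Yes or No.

No

The empty string ε is accepted by both R and S.
Hence L(R) ∩ L(S) ≠ ∅.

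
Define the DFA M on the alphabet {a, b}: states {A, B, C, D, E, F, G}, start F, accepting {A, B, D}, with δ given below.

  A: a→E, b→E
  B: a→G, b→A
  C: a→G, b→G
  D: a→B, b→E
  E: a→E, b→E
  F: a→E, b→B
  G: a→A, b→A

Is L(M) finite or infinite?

finite

The useful states (reachable from F and able to reach an accepting state) are {A, B, F, G}.
Restricted to these states the transition graph has no cycle, so every accepting path has bounded length and L is finite.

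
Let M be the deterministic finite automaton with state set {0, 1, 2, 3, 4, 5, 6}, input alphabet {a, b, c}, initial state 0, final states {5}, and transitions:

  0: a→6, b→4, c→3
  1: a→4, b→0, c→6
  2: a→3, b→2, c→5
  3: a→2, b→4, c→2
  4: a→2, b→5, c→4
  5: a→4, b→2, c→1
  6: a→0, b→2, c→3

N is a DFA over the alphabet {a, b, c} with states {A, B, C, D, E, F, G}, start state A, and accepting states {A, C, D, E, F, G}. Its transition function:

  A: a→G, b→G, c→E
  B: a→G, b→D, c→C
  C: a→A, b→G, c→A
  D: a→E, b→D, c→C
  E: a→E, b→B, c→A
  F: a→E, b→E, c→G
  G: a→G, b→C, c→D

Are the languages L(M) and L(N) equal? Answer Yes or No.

No

The string bacab is accepted by M but rejected by N.
So L(M) ≠ L(N).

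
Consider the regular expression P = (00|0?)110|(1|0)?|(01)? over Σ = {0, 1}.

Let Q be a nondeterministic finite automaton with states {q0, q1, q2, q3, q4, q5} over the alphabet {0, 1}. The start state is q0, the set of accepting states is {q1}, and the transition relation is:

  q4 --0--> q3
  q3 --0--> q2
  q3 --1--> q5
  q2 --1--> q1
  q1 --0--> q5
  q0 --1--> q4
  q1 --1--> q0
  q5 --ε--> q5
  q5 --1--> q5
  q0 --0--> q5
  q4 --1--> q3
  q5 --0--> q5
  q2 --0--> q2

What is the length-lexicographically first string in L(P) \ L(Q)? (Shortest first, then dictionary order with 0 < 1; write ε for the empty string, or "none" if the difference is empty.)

The empty string ε is accepted by P but not by Q.
Since ε is the unique shortest string, it is the required witness.

ε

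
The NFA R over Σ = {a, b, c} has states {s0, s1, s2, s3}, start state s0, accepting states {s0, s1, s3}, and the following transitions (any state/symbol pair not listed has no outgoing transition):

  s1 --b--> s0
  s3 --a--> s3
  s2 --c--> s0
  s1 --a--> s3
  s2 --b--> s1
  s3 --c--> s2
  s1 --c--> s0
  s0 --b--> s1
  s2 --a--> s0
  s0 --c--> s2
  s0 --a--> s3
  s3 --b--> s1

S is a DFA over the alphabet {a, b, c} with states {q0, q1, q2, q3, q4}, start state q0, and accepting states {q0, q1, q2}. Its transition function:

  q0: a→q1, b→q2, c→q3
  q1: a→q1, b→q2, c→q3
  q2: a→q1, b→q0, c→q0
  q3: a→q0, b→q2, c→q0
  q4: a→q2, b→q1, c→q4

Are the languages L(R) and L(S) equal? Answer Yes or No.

Yes

Exploring the product automaton R × S from the start pair (s0, q0), following both machines on each input symbol, reaches 4 state pairs: (s0, q0), (s3, q1), (s1, q2), (s2, q3).
R accepts in {s0, s1, s3} and S accepts in {q0, q1, q2}. In every reachable pair the two components are either both accepting — (s0, q0), (s3, q1), (s1, q2) — or both non-accepting, so no string is accepted by exactly one of the machines: L(R) \ L(S) and L(S) \ L(R) are both empty.
Hence every string is accepted by R iff it is accepted by S, and the two languages coincide.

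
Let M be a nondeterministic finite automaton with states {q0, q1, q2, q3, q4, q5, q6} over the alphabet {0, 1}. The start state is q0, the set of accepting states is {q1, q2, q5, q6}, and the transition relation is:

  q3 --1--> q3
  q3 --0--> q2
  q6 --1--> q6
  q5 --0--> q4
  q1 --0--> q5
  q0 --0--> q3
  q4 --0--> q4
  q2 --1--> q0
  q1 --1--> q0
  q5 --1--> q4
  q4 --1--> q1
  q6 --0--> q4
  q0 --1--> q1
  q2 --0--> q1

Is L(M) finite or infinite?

infinite

State q0 is reachable from the start and can reach an accepting state, and it lies on the cycle q0 → q1 → q0.
Traversing that cycle any number of times yields accepted strings of unbounded length, so the language is infinite.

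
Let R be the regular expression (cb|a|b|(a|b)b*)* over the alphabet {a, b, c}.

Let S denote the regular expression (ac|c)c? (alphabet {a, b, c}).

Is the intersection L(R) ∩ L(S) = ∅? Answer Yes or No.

Yes

Converting the expression R to a DFA (subset construction, then merging equivalent states) gives the minimal DFA with states {r0, r1, r2}, start state r0, accepting states {r0} and transitions r0: a→r0, b→r0, c→r1; r1: a→r2, b→r0, c→r2; r2: a→r2, b→r2, c→r2.
Converting the expression S to a DFA (subset construction, then merging equivalent states) gives the minimal DFA with states {s0, s1, s2, s3, s4}, start state s0, accepting states {s3, s4} and transitions s0: a→s1, b→s2, c→s3; s1: a→s2, b→s2, c→s3; s2: a→s2, b→s2, c→s2; s3: a→s2, b→s2, c→s4; s4: a→s2, b→s2, c→s2.
Exploring the product automaton R × S from the start pair (r0, s0), following both machines on each input symbol, reaches 7 state pairs: (r0, s0), (r0, s1), (r0, s2), (r1, s3), (r1, s2), (r2, s2), (r2, s4).
R accepts in {r0} and S accepts in {s3, s4}; no reachable pair has both components accepting, so no string drives both machines to acceptance simultaneously and L(R) ∩ L(S) = ∅.
So no string is accepted by both, and the intersection is empty.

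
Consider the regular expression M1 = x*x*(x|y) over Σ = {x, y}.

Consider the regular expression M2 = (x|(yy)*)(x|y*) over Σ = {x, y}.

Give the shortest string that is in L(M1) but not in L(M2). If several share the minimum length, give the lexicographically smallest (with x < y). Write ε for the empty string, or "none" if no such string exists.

xxx

The string xxx is accepted by M1 but not by M2.
No shorter string lies in the difference, and xxx is the lexicographically first length-3 string in L(M1) \ L(M2).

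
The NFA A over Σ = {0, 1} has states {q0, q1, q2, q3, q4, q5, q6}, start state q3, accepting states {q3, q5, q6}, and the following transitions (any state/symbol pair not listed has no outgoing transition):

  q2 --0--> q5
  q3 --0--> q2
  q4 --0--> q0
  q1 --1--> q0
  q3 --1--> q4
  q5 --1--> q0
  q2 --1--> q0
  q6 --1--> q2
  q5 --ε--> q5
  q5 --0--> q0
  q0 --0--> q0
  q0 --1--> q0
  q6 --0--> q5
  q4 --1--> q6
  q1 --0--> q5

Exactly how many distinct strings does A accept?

The useful subgraph on states {q2, q3, q4, q5, q6} is acyclic, so L(A) is finite; the longest accepting path visits 5 useful states, giving maximum string length 4.
Counting accepting paths from q3 by length: 1 of length 0, 2 of length 2, 1 of length 3, 1 of length 4. Total 5.

5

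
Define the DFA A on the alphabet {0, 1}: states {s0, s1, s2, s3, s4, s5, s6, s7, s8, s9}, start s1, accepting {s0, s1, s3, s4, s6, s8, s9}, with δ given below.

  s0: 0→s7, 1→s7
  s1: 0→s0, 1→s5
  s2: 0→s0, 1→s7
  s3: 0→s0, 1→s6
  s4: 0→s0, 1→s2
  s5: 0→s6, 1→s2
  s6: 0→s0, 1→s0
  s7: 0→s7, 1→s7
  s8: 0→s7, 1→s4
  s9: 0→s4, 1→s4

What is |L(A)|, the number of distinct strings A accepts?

The useful subgraph on states {s0, s1, s2, s5, s6} is acyclic, so L(A) is finite; the longest accepting path visits 4 useful states, giving maximum string length 3.
Counting accepting paths from s1 by length: 1 of length 0, 1 of length 1, 1 of length 2, 3 of length 3. Total 6.

6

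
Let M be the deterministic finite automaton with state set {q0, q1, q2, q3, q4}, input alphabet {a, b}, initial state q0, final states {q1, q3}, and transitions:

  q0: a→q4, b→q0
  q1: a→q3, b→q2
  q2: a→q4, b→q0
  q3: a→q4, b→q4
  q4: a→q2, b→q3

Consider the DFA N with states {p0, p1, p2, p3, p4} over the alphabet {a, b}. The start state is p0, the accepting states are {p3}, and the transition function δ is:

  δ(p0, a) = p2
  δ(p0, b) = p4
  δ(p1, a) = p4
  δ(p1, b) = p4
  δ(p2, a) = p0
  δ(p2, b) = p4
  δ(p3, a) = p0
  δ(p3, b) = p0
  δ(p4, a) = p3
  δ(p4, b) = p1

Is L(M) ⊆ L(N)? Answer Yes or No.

No

The string ab is in L(M) but not in L(N).
So L(M) ⊄ L(N).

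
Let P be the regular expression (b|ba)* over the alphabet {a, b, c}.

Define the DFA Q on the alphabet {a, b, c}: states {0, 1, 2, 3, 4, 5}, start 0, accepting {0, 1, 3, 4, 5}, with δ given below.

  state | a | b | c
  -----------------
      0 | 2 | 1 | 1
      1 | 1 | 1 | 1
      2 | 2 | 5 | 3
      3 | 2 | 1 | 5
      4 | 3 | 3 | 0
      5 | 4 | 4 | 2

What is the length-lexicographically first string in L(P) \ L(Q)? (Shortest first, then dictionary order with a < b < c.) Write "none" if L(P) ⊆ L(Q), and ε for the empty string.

none

Converting the expression P to a DFA (subset construction, then merging equivalent states) gives the minimal DFA with states {p0, p1, p2}, start state p0, accepting states {p0, p2} and transitions p0: a→p1, b→p2, c→p1; p1: a→p1, b→p1, c→p1; p2: a→p0, b→p2, c→p1.
Exploring the product automaton P × Q from the start pair (p0, 0), following both machines on each input symbol, reaches 9 state pairs: (p0, 0), (p1, 2), (p2, 1), (p1, 1), (p1, 5), (p1, 3), (p0, 1), (p1, 4), (p1, 0).
P accepts in {p0, p2} and Q accepts in {0, 1, 3, 4, 5}. The reachable pairs whose P-component is accepting are (p0, 0), (p2, 1), (p0, 1); in each of them the Q-component is accepting too, so the product for L(P) \ L(Q) (P-component accepting, Q-component rejecting) has no reachable accepting pair and the difference is empty.
So every string accepted by P is also accepted by Q: L(P) \ L(Q) = ∅ and there is no such string.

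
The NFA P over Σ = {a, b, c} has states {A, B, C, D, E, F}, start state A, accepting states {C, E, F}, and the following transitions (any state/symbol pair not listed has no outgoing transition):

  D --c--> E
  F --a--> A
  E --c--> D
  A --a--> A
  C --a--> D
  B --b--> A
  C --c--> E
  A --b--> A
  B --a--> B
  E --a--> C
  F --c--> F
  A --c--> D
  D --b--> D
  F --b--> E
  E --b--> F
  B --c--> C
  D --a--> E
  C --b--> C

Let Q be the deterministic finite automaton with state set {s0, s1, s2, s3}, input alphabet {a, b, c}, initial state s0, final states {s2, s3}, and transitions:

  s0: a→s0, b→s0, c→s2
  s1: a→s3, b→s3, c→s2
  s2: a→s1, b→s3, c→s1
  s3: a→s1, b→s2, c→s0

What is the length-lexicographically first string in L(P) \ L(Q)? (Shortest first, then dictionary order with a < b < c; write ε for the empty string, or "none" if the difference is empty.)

The string ca is accepted by P but not by Q.
No shorter string lies in the difference, and ca is the lexicographically first length-2 string in L(P) \ L(Q).

ca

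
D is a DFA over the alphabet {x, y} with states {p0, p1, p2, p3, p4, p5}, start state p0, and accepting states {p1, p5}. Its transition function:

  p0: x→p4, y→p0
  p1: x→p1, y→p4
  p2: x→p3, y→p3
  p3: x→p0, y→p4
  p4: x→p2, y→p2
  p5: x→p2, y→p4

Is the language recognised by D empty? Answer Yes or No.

Yes

The states reachable from the start state are {p0, p2, p3, p4}.
None of the accepting states {p1, p5} is reachable, so no string is accepted and L(D) = ∅.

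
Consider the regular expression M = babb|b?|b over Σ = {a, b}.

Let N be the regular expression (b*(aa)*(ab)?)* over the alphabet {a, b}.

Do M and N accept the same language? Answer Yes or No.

The string aa is accepted by N but rejected by M.
So L(M) ≠ L(N).

No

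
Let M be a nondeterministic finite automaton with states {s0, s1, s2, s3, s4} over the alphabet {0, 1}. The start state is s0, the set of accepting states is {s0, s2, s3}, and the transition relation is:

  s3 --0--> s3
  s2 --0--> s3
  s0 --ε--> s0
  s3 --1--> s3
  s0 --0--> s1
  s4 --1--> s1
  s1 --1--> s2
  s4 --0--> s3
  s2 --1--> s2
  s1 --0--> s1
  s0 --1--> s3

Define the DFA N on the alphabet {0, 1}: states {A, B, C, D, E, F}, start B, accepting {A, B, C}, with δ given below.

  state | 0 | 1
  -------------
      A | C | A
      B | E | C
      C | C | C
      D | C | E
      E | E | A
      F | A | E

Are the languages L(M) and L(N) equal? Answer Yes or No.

Yes

Exploring the product automaton M × N from the start pair (s0, B), following both machines on each input symbol, reaches 4 state pairs: (s0, B), (s1, E), (s3, C), (s2, A).
M accepts in {s0, s2, s3} and N accepts in {A, B, C}. In every reachable pair the two components are either both accepting — (s0, B), (s3, C), (s2, A) — or both non-accepting, so no string is accepted by exactly one of the machines: L(M) \ L(N) and L(N) \ L(M) are both empty.
Hence every string is accepted by M iff it is accepted by N, and the two languages coincide.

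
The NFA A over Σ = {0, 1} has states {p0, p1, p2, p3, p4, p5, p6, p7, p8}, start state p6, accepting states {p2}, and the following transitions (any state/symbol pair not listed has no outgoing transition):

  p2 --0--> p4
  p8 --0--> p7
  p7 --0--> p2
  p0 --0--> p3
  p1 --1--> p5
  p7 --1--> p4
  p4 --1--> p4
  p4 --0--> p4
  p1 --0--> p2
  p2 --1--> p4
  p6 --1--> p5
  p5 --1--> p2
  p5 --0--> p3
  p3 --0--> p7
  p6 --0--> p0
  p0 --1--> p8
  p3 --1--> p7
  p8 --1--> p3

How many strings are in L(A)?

The useful subgraph on states {p0, p2, p3, p5, p6, p7, p8} is acyclic, so L(A) is finite; the longest accepting path visits 6 useful states, giving maximum string length 5.
Counting accepting paths from p6 by length: 1 of length 2, 5 of length 4, 2 of length 5. Total 8.

8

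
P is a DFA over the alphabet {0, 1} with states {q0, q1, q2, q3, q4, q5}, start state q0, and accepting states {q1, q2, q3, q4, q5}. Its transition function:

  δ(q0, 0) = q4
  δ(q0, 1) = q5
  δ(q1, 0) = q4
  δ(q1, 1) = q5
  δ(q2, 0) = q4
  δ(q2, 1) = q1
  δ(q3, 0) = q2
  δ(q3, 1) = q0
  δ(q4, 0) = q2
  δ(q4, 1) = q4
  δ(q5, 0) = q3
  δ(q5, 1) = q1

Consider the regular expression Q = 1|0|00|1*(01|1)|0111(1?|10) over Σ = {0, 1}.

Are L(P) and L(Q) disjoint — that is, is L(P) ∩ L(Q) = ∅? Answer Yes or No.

The string 0 is accepted by both P and Q.
Hence L(P) ∩ L(Q) ≠ ∅.

No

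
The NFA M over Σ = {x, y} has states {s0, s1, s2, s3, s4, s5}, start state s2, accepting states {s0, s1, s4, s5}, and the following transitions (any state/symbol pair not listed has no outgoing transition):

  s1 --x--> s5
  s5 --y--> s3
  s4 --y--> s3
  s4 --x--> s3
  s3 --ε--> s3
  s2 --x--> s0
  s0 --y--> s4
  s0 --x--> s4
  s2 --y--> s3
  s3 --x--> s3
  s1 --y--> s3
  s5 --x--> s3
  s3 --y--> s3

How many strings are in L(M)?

The useful subgraph on states {s0, s2, s4} is acyclic, so L(M) is finite; the longest accepting path visits 3 useful states, giving maximum string length 2.
Counting accepting paths from s2 by length: 1 of length 1, 2 of length 2. Total 3.

3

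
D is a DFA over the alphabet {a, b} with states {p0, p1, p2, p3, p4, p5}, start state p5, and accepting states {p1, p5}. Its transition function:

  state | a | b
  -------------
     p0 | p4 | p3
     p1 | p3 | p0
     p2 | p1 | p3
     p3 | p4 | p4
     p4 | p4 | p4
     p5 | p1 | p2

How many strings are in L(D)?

The useful subgraph on states {p1, p2, p5} is acyclic, so L(D) is finite; the longest accepting path visits 3 useful states, giving maximum string length 2.
Counting accepting paths from p5 by length: 1 of length 0, 1 of length 1, 1 of length 2. Total 3.

3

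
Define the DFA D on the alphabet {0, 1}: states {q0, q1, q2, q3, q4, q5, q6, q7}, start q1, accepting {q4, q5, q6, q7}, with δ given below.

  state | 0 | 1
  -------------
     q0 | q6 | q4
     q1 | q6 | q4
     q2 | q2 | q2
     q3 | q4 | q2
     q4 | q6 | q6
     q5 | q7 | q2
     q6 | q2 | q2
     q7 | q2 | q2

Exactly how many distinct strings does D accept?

The useful subgraph on states {q1, q4, q6} is acyclic, so L(D) is finite; the longest accepting path visits 3 useful states, giving maximum string length 2.
Counting accepting paths from q1 by length: 2 of length 1, 2 of length 2. Total 4.

4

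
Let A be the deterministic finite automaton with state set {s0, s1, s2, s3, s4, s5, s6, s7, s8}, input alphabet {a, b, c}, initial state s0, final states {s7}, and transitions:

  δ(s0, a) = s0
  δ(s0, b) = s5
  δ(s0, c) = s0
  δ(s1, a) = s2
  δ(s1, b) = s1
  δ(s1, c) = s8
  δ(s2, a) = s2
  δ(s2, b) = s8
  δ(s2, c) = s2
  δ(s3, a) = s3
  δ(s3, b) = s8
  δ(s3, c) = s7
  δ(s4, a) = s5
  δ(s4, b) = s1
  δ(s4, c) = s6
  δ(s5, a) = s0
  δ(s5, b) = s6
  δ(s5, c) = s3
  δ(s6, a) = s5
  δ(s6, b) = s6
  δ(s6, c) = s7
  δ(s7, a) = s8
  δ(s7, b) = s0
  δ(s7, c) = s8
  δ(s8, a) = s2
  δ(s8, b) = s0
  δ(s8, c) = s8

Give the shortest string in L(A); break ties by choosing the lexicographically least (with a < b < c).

bbc

A breadth-first search from s0 reaches an accepting state first via the path s0 → s5 → s6 → s7 on input bbc.
No string of length < 3 is accepted (BFS exhausts all shorter strings without reaching an accepting state), and bbc is the lexicographically least accepting string of length 3.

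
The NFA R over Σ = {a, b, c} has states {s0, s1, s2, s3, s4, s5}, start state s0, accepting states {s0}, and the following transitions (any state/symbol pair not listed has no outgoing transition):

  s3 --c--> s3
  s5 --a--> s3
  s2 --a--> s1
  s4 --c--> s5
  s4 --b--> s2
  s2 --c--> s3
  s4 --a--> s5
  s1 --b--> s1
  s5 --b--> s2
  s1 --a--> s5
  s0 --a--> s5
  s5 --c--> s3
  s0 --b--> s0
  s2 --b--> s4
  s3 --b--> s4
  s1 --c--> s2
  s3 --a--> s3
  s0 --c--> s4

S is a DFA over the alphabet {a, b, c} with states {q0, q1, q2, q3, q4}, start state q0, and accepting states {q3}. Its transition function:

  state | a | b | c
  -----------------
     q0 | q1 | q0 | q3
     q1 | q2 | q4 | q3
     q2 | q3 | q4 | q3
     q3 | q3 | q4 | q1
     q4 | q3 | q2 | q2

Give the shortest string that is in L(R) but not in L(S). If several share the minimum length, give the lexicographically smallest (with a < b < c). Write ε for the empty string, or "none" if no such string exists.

ε

The empty string ε is accepted by R but not by S.
Since ε is the unique shortest string, it is the required witness.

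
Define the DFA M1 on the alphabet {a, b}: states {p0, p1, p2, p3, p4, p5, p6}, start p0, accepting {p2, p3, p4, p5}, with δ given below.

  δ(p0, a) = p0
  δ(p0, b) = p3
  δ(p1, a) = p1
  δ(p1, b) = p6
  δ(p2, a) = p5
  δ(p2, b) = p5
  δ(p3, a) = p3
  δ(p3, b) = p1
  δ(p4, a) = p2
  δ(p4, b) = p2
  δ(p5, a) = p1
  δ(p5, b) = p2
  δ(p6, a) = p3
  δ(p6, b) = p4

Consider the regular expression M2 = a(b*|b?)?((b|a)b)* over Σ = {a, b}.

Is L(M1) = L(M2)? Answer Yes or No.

No

The string b is accepted by M1 but rejected by M2.
So L(M1) ≠ L(M2).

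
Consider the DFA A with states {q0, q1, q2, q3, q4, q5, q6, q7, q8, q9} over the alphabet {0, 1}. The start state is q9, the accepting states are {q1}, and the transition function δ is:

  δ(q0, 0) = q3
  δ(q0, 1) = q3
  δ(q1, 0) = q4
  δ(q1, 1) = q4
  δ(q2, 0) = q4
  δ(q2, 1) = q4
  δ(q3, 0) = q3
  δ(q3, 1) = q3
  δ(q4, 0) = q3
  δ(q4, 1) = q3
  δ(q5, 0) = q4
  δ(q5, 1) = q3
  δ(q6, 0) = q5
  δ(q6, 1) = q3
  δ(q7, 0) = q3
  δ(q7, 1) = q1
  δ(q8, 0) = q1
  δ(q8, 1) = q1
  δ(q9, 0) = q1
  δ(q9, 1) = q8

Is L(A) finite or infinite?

finite

The useful states (reachable from q9 and able to reach an accepting state) are {q1, q8, q9}.
Restricted to these states the transition graph has no cycle, so every accepting path has bounded length and L is finite.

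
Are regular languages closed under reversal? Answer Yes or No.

Yes

Reverse every transition of an NFA for L, make the old start state the unique accepting state, and add a fresh start state with ε-moves to the old accepting states; this NFA accepts Lᴿ.
So the regular languages are closed under reversal.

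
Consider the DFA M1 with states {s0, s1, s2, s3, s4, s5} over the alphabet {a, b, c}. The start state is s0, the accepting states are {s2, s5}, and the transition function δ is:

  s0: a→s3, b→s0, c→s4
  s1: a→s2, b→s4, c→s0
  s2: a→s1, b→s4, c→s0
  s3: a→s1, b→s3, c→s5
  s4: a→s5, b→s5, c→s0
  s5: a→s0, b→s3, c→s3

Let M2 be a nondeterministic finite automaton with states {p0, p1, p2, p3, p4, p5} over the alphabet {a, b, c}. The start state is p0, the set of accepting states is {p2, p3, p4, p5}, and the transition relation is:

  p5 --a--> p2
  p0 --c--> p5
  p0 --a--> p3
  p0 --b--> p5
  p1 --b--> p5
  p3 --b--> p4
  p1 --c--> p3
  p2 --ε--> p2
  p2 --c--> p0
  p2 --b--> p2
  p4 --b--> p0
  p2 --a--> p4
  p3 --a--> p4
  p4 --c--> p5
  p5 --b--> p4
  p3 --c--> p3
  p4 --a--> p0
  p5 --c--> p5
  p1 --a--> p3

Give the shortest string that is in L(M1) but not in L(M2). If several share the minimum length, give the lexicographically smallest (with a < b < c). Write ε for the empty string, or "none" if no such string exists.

aaa

The string aaa is accepted by M1 but not by M2.
No shorter string lies in the difference, and aaa is the lexicographically first length-3 string in L(M1) \ L(M2).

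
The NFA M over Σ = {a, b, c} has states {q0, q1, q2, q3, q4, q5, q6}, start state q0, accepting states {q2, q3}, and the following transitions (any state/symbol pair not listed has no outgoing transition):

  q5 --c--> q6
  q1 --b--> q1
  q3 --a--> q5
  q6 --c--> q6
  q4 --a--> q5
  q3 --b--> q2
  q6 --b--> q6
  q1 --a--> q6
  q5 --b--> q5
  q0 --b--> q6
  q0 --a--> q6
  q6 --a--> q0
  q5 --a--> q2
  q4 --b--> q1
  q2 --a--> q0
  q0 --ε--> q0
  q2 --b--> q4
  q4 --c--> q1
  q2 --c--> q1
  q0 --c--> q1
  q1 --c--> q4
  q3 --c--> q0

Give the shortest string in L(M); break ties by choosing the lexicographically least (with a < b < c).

ccaa

A breadth-first search from q0 reaches an accepting state first via the path q0 → q1 → q4 → q5 → q2 on input ccaa.
No string of length < 4 is accepted (BFS exhausts all shorter strings without reaching an accepting state), and ccaa is the lexicographically least accepting string of length 4.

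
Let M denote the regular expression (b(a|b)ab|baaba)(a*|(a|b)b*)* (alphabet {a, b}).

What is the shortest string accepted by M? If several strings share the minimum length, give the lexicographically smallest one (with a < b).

By inspection of the expression, no string of length less than 4 matches, and baab is the lexicographically first match of length 4.

baab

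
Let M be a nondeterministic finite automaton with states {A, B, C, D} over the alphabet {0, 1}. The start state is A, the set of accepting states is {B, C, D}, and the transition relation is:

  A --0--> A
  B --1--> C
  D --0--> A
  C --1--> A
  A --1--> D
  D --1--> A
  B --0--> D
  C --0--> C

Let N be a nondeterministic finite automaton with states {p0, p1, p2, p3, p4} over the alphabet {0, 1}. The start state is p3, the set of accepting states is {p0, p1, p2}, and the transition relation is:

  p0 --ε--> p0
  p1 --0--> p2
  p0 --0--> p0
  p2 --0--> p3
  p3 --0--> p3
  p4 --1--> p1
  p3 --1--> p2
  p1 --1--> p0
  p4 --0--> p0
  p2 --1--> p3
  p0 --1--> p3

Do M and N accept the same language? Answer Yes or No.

Yes

Exploring the product automaton M × N from the start pair (A, p3), following both machines on each input symbol, reaches 2 state pairs: (A, p3), (D, p2).
M accepts in {B, C, D} and N accepts in {p0, p1, p2}. In every reachable pair the two components are either both accepting — (D, p2) — or both non-accepting, so no string is accepted by exactly one of the machines: L(M) \ L(N) and L(N) \ L(M) are both empty.
Hence every string is accepted by M iff it is accepted by N, and the two languages coincide.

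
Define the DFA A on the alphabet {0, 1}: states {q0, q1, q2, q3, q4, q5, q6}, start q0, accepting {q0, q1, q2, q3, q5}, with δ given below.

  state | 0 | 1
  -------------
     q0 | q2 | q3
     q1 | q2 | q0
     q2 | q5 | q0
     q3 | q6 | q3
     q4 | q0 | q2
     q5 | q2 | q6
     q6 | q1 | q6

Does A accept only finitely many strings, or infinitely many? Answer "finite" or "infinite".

State q0 is reachable from the start and can reach an accepting state, and it lies on the cycle q0 → q2 → q0.
Traversing that cycle any number of times yields accepted strings of unbounded length, so the language is infinite.

infinite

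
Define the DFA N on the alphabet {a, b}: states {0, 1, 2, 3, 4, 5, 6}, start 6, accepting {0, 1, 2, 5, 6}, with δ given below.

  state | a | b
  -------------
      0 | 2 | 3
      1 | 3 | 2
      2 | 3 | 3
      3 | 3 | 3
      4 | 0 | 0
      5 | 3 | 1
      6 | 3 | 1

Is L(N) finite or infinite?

The useful states (reachable from 6 and able to reach an accepting state) are {1, 2, 6}.
Restricted to these states the transition graph has no cycle, so every accepting path has bounded length and L is finite.

finite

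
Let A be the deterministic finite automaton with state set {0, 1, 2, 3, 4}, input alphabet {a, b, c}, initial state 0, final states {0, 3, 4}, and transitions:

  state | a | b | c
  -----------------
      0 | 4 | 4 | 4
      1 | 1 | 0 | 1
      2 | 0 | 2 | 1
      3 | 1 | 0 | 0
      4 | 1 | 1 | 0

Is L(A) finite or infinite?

infinite

State 0 is reachable from the start and can reach an accepting state, and it lies on the cycle 0 → 4 → 0.
Traversing that cycle any number of times yields accepted strings of unbounded length, so the language is infinite.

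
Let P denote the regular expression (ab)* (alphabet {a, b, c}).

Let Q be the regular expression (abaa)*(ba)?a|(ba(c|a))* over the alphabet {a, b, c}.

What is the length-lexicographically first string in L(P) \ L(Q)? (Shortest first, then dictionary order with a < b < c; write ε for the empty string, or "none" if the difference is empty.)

ab

The string ab is accepted by P but not by Q.
No shorter string lies in the difference, and ab is the lexicographically first length-2 string in L(P) \ L(Q).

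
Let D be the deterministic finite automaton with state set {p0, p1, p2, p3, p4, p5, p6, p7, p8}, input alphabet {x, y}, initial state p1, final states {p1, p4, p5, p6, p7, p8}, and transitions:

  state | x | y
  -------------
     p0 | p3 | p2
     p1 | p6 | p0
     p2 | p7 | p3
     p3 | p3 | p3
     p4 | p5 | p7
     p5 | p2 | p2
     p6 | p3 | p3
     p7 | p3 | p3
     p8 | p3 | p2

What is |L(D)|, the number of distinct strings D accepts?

3

The useful subgraph on states {p0, p1, p2, p6, p7} is acyclic, so L(D) is finite; the longest accepting path visits 4 useful states, giving maximum string length 3.
Counting accepting paths from p1 by length: 1 of length 0, 1 of length 1, 1 of length 3. Total 3.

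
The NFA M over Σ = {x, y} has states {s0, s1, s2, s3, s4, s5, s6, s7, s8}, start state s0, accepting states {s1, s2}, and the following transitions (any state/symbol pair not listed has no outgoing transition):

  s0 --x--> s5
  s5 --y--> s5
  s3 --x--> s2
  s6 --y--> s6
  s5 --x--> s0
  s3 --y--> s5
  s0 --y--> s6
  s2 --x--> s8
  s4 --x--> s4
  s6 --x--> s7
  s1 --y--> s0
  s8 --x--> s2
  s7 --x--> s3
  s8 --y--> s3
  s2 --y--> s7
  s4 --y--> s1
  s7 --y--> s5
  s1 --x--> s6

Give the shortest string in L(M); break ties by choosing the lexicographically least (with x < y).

yxxx

A breadth-first search from s0 reaches an accepting state first via the path s0 → s6 → s7 → s3 → s2 on input yxxx.
No string of length < 4 is accepted (BFS exhausts all shorter strings without reaching an accepting state), and yxxx is the lexicographically least accepting string of length 4.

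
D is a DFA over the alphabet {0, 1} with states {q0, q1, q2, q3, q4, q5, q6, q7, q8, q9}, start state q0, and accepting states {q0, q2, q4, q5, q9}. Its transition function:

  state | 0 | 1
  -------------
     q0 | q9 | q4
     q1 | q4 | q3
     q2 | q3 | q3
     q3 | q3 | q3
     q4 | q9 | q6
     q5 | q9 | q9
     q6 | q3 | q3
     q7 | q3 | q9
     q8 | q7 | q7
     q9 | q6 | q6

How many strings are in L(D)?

4

The useful subgraph on states {q0, q4, q9} is acyclic, so L(D) is finite; the longest accepting path visits 3 useful states, giving maximum string length 2.
Counting accepting paths from q0 by length: 1 of length 0, 2 of length 1, 1 of length 2. Total 4.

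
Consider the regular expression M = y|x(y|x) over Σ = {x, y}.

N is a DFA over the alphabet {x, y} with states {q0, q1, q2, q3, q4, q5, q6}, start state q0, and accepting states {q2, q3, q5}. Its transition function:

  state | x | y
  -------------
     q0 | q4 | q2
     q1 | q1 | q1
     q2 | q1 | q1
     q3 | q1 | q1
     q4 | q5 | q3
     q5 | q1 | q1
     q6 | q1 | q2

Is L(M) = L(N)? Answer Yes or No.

Converting the expression M to a DFA (subset construction, then merging equivalent states) gives the minimal DFA with states {m0, m1, m2, m3}, start state m0, accepting states {m2} and transitions m0: x→m1, y→m2; m1: x→m2, y→m2; m2: x→m3, y→m3; m3: x→m3, y→m3.
Exploring the product automaton M × N from the start pair (m0, q0), following both machines on each input symbol, reaches 6 state pairs: (m0, q0), (m1, q4), (m2, q2), (m2, q5), (m2, q3), (m3, q1).
M accepts in {m2} and N accepts in {q2, q3, q5}. In every reachable pair the two components are either both accepting — (m2, q2), (m2, q5), (m2, q3) — or both non-accepting, so no string is accepted by exactly one of the machines: L(M) \ L(N) and L(N) \ L(M) are both empty.
Hence every string is accepted by M iff it is accepted by N, and the two languages coincide.

Yes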